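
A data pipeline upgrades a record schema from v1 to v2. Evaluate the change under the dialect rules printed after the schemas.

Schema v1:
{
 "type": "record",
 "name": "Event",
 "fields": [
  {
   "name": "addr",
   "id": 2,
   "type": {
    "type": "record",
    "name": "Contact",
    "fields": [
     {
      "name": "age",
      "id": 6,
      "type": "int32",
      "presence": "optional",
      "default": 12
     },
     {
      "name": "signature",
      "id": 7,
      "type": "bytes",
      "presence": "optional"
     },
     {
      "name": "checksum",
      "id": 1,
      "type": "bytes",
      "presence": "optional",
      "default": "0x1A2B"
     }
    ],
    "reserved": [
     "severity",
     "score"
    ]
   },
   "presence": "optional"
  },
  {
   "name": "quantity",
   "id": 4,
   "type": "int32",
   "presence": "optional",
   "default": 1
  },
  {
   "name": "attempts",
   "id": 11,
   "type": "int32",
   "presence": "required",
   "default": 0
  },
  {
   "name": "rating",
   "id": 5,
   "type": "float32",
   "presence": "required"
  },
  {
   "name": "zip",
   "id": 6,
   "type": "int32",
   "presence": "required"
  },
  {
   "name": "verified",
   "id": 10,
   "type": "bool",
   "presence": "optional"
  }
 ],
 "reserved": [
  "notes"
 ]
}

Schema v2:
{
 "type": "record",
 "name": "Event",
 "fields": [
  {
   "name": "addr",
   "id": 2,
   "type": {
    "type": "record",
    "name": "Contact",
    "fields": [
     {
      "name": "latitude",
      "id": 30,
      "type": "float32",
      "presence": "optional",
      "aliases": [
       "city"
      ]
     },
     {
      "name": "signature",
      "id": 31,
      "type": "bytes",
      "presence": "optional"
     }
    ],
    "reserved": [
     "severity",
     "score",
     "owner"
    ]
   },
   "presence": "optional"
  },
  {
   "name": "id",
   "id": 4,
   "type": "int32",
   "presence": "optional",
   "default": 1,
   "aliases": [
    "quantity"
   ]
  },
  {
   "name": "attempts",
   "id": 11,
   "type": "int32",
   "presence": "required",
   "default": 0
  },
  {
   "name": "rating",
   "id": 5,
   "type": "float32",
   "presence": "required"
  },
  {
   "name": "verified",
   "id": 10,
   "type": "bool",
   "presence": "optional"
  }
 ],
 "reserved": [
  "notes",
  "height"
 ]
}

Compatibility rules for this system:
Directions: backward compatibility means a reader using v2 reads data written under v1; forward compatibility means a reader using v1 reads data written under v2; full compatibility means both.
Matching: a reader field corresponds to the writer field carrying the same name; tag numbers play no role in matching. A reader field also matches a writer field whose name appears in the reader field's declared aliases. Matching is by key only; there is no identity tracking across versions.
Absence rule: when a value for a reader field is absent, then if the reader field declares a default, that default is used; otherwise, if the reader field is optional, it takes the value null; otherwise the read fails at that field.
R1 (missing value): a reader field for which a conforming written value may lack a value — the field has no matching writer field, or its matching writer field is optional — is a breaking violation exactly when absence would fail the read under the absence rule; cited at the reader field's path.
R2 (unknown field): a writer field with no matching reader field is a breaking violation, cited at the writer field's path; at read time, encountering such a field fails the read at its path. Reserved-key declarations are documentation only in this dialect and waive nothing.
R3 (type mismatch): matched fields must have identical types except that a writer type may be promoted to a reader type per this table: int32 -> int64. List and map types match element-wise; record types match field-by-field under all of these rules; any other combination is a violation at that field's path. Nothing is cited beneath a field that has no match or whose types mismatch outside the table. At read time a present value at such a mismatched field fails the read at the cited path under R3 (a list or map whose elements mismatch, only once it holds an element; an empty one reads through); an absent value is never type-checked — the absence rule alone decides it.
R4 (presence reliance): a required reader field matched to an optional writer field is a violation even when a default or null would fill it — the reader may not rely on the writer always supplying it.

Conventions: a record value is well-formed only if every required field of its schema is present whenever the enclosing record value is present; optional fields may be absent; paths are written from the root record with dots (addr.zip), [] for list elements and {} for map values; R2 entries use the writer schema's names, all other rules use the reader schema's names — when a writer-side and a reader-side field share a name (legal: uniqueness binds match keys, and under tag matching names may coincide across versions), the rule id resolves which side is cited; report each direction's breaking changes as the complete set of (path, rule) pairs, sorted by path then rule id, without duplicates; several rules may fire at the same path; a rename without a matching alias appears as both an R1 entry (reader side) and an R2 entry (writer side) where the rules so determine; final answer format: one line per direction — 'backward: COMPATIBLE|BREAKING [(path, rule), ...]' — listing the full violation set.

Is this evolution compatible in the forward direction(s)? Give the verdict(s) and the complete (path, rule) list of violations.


in Event below, arrows point writer -> reader
forward pass over Event, reader schema v1, writer schema v2:
  Contact -> Contact, writer optional: addr aligns to addr
  quantity: no writer-side match
  int32 -> int32, writer required: attempts aligns to attempts
  float32 -> float32, writer required: rating aligns to rating
  zip: no writer-side match
  bool -> bool, writer optional: verified aligns to verified
  id (writer side), unknown to reader
  addr.age: no writer-side match
  bytes -> bytes, writer optional: addr.signature aligns to addr.signature
  addr.checksum: no writer-side match
  addr.latitude (writer side), unknown to reader
  breaking: (addr.latitude, R2)
  breaking: (id, R2)
  breaking: (zip, R1)
  forward on Event therefore BREAKING (3)
the rest of the Event diff is inert for this question:
  removed field age from record Contact -> matters only for Event's backward compatibility — outside the asked direction
  removed field checksum from record Contact -> matters only for Event's backward compatibility — outside the asked direction
  field signature in record Contact: tag 7 changed to 31 -> inert for the asked Event verdict: nothing fires

forward: BREAKING [(addr.latitude, R2), (id, R2), (zip, R1)]


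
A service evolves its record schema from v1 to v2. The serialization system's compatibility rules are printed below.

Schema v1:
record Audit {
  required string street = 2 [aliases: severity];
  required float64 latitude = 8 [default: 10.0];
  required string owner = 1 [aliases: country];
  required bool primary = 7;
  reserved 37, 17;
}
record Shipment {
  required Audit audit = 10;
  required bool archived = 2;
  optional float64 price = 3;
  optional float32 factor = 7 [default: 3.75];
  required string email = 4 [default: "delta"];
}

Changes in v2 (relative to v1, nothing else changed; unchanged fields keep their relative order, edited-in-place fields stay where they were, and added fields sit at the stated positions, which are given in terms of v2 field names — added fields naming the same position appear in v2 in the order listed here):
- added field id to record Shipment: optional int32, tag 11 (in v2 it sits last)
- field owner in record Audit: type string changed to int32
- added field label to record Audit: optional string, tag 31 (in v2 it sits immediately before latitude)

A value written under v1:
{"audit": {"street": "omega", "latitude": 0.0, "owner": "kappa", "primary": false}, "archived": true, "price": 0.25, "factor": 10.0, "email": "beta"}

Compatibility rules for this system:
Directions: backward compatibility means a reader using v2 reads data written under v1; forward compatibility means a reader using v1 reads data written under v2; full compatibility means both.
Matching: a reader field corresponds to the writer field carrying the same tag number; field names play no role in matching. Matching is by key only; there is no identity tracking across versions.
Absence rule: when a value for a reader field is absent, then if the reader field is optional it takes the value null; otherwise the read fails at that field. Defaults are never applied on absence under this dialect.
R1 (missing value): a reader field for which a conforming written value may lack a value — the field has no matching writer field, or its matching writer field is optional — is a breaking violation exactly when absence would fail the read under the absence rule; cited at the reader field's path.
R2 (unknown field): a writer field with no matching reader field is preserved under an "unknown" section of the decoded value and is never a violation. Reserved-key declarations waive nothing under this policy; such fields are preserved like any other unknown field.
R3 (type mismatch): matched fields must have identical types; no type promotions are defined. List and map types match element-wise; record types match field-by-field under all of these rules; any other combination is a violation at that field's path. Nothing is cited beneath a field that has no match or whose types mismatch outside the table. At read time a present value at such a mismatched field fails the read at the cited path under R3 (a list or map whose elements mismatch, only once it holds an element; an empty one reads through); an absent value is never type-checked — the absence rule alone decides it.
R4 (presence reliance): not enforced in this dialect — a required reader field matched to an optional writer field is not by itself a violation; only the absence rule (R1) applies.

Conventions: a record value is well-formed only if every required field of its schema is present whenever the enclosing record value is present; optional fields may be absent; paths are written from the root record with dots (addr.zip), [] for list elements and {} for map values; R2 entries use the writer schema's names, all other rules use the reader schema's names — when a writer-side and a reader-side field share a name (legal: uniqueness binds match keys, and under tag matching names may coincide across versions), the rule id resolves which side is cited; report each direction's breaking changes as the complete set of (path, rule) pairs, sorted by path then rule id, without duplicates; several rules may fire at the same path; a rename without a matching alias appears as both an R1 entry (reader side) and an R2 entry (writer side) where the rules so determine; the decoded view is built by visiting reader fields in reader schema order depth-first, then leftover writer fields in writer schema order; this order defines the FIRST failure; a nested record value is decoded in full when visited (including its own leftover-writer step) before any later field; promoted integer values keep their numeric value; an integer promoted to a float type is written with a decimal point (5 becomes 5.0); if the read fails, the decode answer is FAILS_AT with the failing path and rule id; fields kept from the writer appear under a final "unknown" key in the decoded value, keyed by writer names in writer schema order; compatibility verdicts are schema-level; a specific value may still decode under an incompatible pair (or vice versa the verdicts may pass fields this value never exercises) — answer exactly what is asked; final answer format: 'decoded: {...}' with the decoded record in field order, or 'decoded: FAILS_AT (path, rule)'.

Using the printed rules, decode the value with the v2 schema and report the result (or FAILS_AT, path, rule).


decoded: FAILS_AT (audit.owner, R3)

in Shipment below, arrows point writer -> reader
decode (reader v2):
  audit.street := "omega"
  audit.label := null (not supplied -> null)
  audit.latitude := 0.0
  read fails at audit.owner under R3
  => FAILS_AT (audit.owner, R3)
checking off the Shipment differences that do not matter here:
  added field id to record Shipment: optional int32, tag 11 (in v2 it sits last) -> inert under this dialect — no rule fires on Shipment and the result does not move
  added field label to record Audit: optional string, tag 31 (in v2 it sits immediately before latitude) -> inert under this dialect — no rule fires on Shipment and the result does not move


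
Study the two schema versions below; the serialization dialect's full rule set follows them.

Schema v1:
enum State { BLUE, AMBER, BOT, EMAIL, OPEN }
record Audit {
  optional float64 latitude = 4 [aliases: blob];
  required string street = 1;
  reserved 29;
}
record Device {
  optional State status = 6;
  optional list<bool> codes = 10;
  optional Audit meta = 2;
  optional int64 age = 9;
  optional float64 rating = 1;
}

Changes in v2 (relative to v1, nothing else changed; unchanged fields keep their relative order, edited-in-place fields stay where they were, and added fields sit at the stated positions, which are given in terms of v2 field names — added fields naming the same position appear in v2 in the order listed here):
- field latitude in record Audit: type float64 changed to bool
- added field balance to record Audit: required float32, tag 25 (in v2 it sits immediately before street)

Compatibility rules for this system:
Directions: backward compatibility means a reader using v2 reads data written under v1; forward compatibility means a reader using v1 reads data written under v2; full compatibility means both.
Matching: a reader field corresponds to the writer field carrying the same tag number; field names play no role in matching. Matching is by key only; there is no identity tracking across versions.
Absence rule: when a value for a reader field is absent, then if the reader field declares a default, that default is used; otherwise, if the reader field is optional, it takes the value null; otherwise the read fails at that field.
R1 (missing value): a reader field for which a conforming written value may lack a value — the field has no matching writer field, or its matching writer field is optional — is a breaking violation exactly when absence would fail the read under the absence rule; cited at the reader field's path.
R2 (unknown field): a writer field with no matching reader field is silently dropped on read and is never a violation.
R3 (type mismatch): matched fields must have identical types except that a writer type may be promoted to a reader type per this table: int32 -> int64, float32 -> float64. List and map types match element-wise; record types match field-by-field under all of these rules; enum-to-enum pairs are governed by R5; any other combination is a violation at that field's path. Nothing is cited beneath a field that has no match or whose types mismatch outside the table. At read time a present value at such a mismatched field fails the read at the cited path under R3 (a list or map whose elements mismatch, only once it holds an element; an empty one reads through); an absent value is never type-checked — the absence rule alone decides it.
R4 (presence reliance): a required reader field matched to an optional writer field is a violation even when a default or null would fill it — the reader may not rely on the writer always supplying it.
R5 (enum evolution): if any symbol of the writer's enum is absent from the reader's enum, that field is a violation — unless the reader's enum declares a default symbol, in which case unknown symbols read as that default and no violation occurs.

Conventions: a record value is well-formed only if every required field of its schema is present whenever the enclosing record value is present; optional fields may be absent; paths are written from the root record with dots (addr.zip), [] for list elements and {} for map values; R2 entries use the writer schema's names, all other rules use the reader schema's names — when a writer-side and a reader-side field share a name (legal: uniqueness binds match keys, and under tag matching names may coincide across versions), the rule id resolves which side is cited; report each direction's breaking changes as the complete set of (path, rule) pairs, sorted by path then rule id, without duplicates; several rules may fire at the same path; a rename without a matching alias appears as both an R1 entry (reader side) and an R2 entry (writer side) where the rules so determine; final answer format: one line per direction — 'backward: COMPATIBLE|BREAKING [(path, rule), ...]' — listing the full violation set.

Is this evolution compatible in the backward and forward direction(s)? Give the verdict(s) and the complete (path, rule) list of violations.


each type pair in Device: writer, then reader
checking backward for Device: reader v2 against writer v1:
  status: State -> State, writer optional; from status
  codes: list<bool> -> list<bool>, writer optional; from codes
  meta: Audit -> Audit, writer optional; from meta
  age: int64 -> int64, writer optional; from age
  rating: float64 -> float64, writer optional; from rating
  meta.latitude: float64 -> bool, writer optional; from meta.latitude
  meta.balance: no writer-side match
  meta.street: string -> string, writer required; from meta.street
  R1 fires at meta.balance
  R3 fires at meta.latitude
  => backward verdict for Device: BREAKING, 2 violation(s)
checking forward for Device: reader v1 against writer v2:
  status: State -> State, writer optional; from status
  codes: list<bool> -> list<bool>, writer optional; from codes
  meta: Audit -> Audit, writer optional; from meta
  age: int64 -> int64, writer optional; from age
  rating: float64 -> float64, writer optional; from rating
  meta.latitude: bool -> float64, writer optional; from meta.latitude
  meta.street: string -> string, writer required; from meta.street
  writer field meta.balance has no reader counterpart
  R3 fires at meta.latitude
  => forward verdict for Device: BREAKING, 1 violation(s)

backward: BREAKING [(meta.balance, R1), (meta.latitude, R3)]; forward: BREAKING [(meta.latitude, R3)]


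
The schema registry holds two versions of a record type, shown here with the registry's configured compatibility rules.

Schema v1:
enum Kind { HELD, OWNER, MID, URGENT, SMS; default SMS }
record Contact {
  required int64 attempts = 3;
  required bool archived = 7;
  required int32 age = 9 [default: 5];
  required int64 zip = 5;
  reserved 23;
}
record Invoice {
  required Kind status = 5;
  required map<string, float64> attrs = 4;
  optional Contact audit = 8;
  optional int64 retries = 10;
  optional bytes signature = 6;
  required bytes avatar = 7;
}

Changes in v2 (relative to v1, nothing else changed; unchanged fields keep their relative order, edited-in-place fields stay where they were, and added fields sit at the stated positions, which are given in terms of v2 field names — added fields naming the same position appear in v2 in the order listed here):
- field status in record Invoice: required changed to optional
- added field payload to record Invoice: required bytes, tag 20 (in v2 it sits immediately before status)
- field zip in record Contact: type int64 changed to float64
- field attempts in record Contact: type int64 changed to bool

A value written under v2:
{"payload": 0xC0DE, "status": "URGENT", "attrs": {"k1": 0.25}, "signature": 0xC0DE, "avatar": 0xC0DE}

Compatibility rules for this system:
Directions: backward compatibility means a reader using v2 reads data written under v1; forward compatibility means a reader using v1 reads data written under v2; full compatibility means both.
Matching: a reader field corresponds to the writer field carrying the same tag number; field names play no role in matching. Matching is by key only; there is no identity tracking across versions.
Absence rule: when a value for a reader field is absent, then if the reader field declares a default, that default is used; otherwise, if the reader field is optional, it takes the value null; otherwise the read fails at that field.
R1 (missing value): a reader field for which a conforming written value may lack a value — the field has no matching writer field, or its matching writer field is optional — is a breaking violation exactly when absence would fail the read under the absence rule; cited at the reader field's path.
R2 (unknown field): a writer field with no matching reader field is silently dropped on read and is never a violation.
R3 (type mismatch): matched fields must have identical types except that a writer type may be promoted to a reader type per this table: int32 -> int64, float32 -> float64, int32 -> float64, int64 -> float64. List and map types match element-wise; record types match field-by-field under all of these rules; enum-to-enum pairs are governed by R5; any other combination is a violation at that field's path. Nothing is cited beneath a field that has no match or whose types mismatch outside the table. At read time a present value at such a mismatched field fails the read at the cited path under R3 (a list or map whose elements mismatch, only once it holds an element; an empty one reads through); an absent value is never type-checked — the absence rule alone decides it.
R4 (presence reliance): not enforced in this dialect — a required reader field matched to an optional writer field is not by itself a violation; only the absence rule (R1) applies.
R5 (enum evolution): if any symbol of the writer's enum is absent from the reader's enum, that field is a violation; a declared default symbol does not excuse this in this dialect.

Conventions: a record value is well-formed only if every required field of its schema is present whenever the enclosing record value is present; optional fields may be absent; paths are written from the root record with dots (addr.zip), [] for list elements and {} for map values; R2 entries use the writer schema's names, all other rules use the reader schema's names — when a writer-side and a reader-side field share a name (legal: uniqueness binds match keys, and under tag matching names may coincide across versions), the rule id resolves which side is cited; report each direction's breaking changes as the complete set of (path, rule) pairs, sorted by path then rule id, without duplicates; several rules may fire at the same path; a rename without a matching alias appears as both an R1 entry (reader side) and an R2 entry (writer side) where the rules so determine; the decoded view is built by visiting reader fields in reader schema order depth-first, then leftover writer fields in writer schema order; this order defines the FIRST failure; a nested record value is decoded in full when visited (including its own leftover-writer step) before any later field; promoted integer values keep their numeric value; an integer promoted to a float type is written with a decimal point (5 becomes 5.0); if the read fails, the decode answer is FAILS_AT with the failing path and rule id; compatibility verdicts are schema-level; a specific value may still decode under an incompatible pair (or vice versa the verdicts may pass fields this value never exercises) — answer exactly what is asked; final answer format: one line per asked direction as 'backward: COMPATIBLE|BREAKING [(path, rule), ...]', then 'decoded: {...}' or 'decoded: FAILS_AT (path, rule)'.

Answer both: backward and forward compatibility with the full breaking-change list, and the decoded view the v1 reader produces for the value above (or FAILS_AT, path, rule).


backward: BREAKING [(audit.attempts, R3), (payload, R1)]; forward: BREAKING [(audit.attempts, R3), (audit.zip, R3), (status, R1)]; decoded: {"status": "URGENT", "attrs": {"k1": 0.25}, "audit": null, "retries": null, "signature": 0xC0DE, "avatar": 0xC0DE}

in Invoice below, arrows point writer -> reader
backward for Invoice (reader v2, writer v1):
  payload: no writer-side match
  status <- status (Kind -> Kind, writer required)
  attrs <- attrs (map<string, float64> -> map<string, float64>, writer required)
  audit <- audit (Contact -> Contact, writer optional)
  retries <- retries (int64 -> int64, writer optional)
  signature <- signature (bytes -> bytes, writer optional)
  avatar <- avatar (bytes -> bytes, writer required)
  audit.attempts <- audit.attempts (int64 -> bool, writer required)
  audit.archived <- audit.archived (bool -> bool, writer required)
  audit.age <- audit.age (int32 -> int32, writer required)
  audit.zip <- audit.zip (int64 -> float64, writer required)
  breaking: (audit.attempts, R3)
  breaking: (payload, R1)
  => backward: BREAKING (2)
forward for Invoice (reader v1, writer v2):
  status <- status (Kind -> Kind, writer optional)
  attrs <- attrs (map<string, float64> -> map<string, float64>, writer required)
  audit <- audit (Contact -> Contact, writer optional)
  retries <- retries (int64 -> int64, writer optional)
  signature <- signature (bytes -> bytes, writer optional)
  avatar <- avatar (bytes -> bytes, writer required)
  leftover writer field: payload
  audit.attempts <- audit.attempts (bool -> int64, writer required)
  audit.archived <- audit.archived (bool -> bool, writer required)
  audit.age <- audit.age (int32 -> int32, writer required)
  audit.zip <- audit.zip (float64 -> int64, writer required)
  breaking: (audit.attempts, R3)
  breaking: (audit.zip, R3)
  breaking: (status, R1)
  => forward: BREAKING (3)
migrating the Invoice value to v1:
  status := "URGENT"
  attrs := {"k1": 0.25}
  audit := null (missing; optional => null)
  retries := null (missing; optional => null)
  signature := 0xC0DE
  avatar := 0xC0DE
  writer payload: no reader field; dropped
  => decoded: {"status": "URGENT", "attrs": {"k1": 0.25}, "audit": null, "retries": null, "signature": 0xC0DE, "avatar": 0xC0DE}


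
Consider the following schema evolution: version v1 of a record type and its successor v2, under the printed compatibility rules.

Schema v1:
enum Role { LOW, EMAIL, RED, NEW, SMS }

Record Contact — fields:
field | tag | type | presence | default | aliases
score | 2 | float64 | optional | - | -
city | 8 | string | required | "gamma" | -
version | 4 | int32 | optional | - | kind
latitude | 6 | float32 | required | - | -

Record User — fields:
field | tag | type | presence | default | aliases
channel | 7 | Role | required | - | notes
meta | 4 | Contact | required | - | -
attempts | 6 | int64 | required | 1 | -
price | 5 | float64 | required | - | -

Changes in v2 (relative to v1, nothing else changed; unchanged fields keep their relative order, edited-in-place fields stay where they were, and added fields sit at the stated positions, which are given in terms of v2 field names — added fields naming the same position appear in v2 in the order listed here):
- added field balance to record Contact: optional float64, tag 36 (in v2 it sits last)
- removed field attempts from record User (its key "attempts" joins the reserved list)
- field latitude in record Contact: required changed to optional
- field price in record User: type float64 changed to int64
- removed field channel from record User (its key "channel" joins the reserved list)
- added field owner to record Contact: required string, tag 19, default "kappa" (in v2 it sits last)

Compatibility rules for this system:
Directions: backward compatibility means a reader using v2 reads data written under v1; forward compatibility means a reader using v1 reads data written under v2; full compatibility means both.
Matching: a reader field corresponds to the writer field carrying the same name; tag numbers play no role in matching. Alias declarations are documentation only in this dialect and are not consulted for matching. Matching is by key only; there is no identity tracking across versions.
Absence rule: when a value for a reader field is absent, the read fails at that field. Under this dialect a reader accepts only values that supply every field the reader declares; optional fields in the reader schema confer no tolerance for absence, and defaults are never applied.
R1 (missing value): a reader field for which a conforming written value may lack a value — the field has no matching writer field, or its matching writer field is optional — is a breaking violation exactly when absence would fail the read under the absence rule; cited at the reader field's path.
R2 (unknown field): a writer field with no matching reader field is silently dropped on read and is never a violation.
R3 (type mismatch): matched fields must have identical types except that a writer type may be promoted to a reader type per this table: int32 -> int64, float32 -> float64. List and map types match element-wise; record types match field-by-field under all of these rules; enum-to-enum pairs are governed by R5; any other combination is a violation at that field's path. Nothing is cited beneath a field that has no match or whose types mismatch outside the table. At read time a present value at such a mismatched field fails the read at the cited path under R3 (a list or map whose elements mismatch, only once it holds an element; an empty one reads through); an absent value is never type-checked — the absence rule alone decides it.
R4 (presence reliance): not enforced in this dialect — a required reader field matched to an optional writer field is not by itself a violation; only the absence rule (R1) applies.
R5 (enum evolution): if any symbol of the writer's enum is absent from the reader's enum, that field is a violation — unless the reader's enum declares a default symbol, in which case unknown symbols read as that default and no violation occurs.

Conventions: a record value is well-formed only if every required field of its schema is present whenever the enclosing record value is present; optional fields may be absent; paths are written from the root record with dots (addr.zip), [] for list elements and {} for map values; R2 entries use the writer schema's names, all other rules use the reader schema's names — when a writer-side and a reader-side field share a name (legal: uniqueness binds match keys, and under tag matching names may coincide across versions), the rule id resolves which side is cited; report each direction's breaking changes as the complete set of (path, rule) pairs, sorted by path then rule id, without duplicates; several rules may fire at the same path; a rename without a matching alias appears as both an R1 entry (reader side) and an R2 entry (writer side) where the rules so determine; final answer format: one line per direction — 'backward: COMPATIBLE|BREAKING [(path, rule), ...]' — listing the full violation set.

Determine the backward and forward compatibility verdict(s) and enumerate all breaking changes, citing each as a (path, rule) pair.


backward: BREAKING [(meta.balance, R1), (meta.owner, R1), (meta.score, R1), (meta.version, R1), (price, R3)]; forward: BREAKING [(attempts, R1), (channel, R1), (meta.latitude, R1), (meta.score, R1), (meta.version, R1), (price, R3)]

the writer's type comes first in each User pair
checking backward for User: reader v2 against writer v1:
  meta: paired with writer meta (Contact -> Contact; writer required)
  price: paired with writer price (float64 -> int64; writer required)
  writer channel: unknown to reader
  writer attempts: unknown to reader
  meta.score: paired with writer meta.score (float64 -> float64; writer optional)
  meta.city: paired with writer meta.city (string -> string; writer required)
  meta.version: paired with writer meta.version (int32 -> int32; writer optional)
  meta.latitude: paired with writer meta.latitude (float32 -> float32; writer required)
  meta.balance has no writer counterpart
  meta.owner has no writer counterpart
  breaking: (meta.balance, R1)
  breaking: (meta.owner, R1)
  breaking: (meta.score, R1)
  breaking: (meta.version, R1)
  breaking: (price, R3)
  => backward: BREAKING (5)
checking forward for User: reader v1 against writer v2:
  channel has no writer counterpart
  meta: paired with writer meta (Contact -> Contact; writer required)
  attempts has no writer counterpart
  price: paired with writer price (int64 -> float64; writer required)
  meta.score: paired with writer meta.score (float64 -> float64; writer optional)
  meta.city: paired with writer meta.city (string -> string; writer required)
  meta.version: paired with writer meta.version (int32 -> int32; writer optional)
  meta.latitude: paired with writer meta.latitude (float32 -> float32; writer optional)
  writer meta.balance: unknown to reader
  writer meta.owner: unknown to reader
  breaking: (attempts, R1)
  breaking: (channel, R1)
  breaking: (meta.latitude, R1)
  breaking: (meta.score, R1)
  breaking: (meta.version, R1)
  breaking: (price, R3)
  => forward: BREAKING (6)


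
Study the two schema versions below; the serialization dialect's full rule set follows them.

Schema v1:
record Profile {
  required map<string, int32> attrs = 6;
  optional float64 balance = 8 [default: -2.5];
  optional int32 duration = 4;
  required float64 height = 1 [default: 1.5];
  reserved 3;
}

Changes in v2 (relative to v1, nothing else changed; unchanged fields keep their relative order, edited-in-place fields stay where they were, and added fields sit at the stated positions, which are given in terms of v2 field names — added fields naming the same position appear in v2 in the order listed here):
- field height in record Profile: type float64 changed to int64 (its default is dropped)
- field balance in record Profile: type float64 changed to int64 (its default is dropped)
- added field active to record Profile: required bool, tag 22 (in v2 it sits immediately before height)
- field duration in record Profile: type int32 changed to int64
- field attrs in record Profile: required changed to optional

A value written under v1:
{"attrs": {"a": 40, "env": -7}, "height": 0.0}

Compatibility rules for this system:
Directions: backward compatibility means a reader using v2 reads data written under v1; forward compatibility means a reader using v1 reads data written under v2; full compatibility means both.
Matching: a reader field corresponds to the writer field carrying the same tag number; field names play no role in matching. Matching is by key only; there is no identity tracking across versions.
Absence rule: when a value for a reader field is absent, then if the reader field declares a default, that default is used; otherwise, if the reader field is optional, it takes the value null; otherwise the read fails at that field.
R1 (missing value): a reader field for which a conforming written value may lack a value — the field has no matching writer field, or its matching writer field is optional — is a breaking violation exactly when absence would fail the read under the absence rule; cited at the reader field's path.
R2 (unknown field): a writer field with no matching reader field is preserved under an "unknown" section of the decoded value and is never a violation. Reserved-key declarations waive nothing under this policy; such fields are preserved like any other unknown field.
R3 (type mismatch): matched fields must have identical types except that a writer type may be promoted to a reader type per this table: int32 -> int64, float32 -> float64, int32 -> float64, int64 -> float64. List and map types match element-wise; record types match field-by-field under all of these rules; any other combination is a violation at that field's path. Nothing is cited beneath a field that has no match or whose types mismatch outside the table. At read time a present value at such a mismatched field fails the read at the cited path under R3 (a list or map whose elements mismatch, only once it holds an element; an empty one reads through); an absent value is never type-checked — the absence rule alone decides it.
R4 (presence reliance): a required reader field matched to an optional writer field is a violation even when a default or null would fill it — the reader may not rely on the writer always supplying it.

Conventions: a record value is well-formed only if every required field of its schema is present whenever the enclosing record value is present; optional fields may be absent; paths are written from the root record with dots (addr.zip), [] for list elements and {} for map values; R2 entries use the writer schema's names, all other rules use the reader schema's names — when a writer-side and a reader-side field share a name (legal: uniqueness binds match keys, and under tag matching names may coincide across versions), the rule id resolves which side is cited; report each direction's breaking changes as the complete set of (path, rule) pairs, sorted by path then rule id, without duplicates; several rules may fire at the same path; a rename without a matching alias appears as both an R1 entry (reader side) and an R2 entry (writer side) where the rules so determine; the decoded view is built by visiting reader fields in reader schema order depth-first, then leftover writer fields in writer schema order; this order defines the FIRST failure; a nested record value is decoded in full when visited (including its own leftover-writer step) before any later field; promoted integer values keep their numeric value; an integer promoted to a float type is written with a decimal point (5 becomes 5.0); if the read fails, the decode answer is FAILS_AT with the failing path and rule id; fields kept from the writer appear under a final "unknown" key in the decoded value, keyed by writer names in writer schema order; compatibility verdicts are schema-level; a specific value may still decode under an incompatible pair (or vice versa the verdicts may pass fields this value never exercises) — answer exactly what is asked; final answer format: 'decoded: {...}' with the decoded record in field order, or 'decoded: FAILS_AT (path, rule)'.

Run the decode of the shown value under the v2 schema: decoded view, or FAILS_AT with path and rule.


decoded: FAILS_AT (active, R1)

arrows below run writer -> reader for Profile
decode (reader v2):
  attrs := {"a": 40, "env": -7}
  balance := null (absent, optional -> null)
  duration := null (absent, optional -> null)
  read fails at active under R1 (no fill)
  => FAILS_AT (active, R1)
diffs on Profile not affecting the asked answer:
  field height in record Profile: type float64 changed to int64 (its default is dropped) -> affects the rule determinations only; this particular Profile value decodes identically
  field balance in record Profile: type float64 changed to int64 (its default is dropped) -> affects the rule determinations only; this particular Profile value decodes identically
  field duration in record Profile: type int32 changed to int64 -> affects the rule determinations only; this particular Profile value decodes identically
  field attrs in record Profile: required changed to optional -> affects the rule determinations only; this particular Profile value decodes identically


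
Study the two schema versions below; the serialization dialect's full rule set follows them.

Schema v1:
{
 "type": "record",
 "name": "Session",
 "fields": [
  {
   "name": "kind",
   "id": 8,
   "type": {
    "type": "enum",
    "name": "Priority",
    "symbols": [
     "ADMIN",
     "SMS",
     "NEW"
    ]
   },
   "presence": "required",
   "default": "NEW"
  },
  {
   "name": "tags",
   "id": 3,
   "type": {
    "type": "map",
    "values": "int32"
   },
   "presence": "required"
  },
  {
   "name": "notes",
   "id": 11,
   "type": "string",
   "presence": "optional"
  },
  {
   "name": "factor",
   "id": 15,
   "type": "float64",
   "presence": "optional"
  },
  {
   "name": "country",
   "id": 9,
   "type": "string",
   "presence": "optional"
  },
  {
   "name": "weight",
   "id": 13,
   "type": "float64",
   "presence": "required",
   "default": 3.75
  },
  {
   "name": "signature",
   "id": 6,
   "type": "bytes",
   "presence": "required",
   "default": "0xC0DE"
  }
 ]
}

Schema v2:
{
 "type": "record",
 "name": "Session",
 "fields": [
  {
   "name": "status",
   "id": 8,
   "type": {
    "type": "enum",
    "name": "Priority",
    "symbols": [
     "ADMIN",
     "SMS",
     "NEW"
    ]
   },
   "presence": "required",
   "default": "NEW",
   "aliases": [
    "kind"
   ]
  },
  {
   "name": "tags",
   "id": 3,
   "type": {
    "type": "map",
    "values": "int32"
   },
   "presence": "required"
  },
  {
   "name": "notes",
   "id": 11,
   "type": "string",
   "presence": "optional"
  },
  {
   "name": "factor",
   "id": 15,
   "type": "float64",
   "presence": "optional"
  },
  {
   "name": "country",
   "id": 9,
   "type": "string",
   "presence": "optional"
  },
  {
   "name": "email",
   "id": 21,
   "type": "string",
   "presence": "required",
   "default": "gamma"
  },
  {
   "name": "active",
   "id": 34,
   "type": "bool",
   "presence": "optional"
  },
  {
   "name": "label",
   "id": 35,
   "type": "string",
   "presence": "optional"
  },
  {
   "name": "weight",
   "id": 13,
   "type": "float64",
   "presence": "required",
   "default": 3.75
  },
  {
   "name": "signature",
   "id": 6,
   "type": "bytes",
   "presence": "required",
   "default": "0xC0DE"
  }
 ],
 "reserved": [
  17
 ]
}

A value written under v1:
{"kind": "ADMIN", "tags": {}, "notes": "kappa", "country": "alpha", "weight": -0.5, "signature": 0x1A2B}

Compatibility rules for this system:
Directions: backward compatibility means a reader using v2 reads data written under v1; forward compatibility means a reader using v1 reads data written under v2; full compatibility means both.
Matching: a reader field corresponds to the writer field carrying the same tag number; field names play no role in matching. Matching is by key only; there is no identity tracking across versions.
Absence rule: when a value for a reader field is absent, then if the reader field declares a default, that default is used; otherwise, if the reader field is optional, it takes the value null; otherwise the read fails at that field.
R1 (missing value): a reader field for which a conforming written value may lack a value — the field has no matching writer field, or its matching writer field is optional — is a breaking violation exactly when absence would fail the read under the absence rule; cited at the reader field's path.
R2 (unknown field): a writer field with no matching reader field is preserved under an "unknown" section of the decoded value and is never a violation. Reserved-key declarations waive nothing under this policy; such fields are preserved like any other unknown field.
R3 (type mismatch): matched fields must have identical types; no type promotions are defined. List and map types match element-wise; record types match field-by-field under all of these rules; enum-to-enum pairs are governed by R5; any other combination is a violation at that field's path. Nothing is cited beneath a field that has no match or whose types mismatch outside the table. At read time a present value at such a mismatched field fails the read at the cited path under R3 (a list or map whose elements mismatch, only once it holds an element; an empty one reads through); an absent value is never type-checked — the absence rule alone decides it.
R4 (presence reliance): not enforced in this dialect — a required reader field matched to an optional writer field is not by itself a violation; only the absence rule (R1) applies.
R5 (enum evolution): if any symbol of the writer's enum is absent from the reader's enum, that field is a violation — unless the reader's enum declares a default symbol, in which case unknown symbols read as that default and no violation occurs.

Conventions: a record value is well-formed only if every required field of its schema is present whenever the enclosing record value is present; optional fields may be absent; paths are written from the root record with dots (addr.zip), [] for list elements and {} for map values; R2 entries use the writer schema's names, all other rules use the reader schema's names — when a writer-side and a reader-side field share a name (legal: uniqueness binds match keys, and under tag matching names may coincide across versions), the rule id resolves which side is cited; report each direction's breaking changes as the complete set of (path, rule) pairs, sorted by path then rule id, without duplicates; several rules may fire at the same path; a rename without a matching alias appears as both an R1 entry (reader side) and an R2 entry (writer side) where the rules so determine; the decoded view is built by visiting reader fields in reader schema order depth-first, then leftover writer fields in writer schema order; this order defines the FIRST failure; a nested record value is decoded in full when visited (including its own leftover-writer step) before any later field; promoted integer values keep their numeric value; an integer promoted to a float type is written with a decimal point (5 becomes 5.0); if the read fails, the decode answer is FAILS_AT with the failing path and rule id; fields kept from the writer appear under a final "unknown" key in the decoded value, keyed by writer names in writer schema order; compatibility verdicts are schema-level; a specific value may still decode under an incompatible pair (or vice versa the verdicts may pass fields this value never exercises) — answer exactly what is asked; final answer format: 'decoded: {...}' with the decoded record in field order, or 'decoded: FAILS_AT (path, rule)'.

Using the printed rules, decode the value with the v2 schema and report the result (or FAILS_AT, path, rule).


decoded: {"status": "ADMIN", "tags": {}, "notes": "kappa", "factor": null, "country": "alpha", "email": "gamma", "active": null, "label": null, "weight": -0.5, "signature": 0x1A2B}

in Session below, arrows point writer -> reader
decoding the Session value with the v2 reader:
  status := "ADMIN" (from writer kind)
  tags := {}
  notes := "kappa"
  factor := null (missing; optional => null)
  country := "alpha"
  email := "gamma" (missing; default applied)
  active := null (missing; optional => null)
  label := null (missing; optional => null)
  weight := -0.5
  signature := 0x1A2B
  => decoded: {"status": "ADMIN", "tags": {}, "notes": "kappa", "factor": null, "country": "alpha", "email": "gamma", "active": null, "label": null, "weight": -0.5, "signature": 0x1A2B}
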